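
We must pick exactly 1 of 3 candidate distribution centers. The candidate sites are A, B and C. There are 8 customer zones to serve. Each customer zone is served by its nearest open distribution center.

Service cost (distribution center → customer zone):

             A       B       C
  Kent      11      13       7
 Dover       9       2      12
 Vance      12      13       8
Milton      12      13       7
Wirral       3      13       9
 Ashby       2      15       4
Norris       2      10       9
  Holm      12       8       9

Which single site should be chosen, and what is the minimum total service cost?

Choose A only; total service cost 63.

With exactly 1 open, each customer zone uses its cheapest among the chosen.
{A}: Kent→A 11, Dover→A 9, Vance→A 12, Milton→A 12, Wirral→A 3, Ashby→A 2, Norris→A 2, Holm→A 12. Service cost 63.
{C}: service cost 65
{B}: service cost 87
Among all 3 size-1 choices, {A} is lowest.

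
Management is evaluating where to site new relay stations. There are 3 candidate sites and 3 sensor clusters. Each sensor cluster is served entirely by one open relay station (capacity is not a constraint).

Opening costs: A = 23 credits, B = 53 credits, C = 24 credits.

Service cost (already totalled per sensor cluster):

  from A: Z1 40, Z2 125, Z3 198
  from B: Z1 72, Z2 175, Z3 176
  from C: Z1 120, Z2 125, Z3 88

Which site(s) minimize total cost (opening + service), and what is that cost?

For any fixed open set, each sensor cluster goes to its cheapest open site; total = fixed + service.
{A, C}: Z1→A 40, Z2→A 125, Z3→C 88. Service 253; fixed 47; total 300.
{A, B, C}: service 253 + fixed 100 = 353
{C}: service 333 + fixed 24 = 357
{A}: service 363 + fixed 23 = 386
No other subset beats 300.

Open A and C; minimum total cost 300.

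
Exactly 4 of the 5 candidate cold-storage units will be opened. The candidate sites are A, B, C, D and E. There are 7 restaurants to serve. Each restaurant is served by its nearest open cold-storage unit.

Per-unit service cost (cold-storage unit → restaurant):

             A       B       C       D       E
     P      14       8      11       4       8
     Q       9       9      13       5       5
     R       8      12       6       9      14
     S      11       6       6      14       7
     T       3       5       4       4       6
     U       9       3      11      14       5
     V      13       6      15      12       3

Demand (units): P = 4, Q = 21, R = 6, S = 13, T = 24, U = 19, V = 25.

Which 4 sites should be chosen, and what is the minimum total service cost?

Choose A, B, D and E; total service cost 451.

With exactly 4 open, each restaurant uses its cheapest among the chosen.
{A, B, D, E}: P→D 4·4=16, Q→D 5·21=105, R→A 8·6=48, S→B 6·13=78, T→A 3·24=72, U→B 3·19=57, V→E 3·25=75. Service cost 451.
{A, B, C, E}: service cost 455
{B, C, D, E}: service cost 463
Among all 5 size-4 choices, {A, B, D, E} is lowest.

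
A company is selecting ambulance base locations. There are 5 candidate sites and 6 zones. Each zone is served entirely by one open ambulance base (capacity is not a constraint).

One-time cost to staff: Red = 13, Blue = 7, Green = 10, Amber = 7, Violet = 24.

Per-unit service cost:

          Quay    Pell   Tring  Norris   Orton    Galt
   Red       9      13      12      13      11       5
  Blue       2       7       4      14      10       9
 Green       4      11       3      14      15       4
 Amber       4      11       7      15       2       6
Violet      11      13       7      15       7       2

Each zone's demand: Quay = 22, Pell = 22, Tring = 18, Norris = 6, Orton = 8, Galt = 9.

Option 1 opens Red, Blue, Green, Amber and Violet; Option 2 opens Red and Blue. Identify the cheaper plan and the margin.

Option 1: {Red, Blue, Green, Amber, Violet}: Quay→Blue 2·22=44, Pell→Blue 7·22=154, Tring→Green 3·18=54, Norris→Red 13·6=78, Orton→Amber 2·8=16, Galt→Violet 2·9=18. Service 364; fixed 61; total 425.
Option 2: {Red, Blue}: Quay→Blue 2·22=44, Pell→Blue 7·22=154, Tring→Blue 4·18=72, Norris→Red 13·6=78, Orton→Blue 10·8=80, Galt→Red 5·9=45. Service 473; fixed 20; total 493.
Difference: |425 − 493| = 68.

Option 1 is cheaper by 68.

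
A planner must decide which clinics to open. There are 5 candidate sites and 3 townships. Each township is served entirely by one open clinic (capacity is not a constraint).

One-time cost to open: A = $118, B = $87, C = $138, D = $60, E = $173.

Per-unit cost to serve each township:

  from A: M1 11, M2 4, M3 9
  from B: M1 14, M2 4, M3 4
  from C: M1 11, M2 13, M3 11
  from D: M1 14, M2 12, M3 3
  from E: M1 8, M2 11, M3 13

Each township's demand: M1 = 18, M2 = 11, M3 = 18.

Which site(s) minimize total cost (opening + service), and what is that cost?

For any fixed open set, each township goes to its cheapest open site; total = fixed + service.
{B}: M1→B 14·18=252, M2→B 4·11=44, M3→B 4·18=72. Service 368; fixed 87; total 455.
{A, D}: M1→A 11·18=198, M2→A 4·11=44, M3→D 3·18=54. Service 296; fixed 178; total 474.
{B, D}: M1→B 14·18=252, M2→B 4·11=44, M3→D 3·18=54. Service 350; fixed 147; total 497.
{A, B, C, D, E}: M1→E 8·18=144, M2→A 4·11=44, M3→D 3·18=54. Service 242; fixed 576; total 818.
No other subset beats 455.

Open B only; minimum total cost 455.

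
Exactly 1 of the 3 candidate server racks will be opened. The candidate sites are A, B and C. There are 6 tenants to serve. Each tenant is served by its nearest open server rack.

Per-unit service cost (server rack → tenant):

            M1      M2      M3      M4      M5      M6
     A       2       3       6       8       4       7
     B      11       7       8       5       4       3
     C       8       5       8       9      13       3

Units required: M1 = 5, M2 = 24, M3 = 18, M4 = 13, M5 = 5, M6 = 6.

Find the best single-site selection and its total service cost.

With exactly 1 open, each tenant uses its cheapest among the chosen.
{A}: M1→A 2·5=10, M2→A 3·24=72, M3→A 6·18=108, M4→A 8·13=104, M5→A 4·5=20, M6→A 7·6=42. Service cost 356.
{B}: service cost 470
{C}: service cost 504
Among all 3 size-1 choices, {A} is lowest.

Choose A only; total service cost 356.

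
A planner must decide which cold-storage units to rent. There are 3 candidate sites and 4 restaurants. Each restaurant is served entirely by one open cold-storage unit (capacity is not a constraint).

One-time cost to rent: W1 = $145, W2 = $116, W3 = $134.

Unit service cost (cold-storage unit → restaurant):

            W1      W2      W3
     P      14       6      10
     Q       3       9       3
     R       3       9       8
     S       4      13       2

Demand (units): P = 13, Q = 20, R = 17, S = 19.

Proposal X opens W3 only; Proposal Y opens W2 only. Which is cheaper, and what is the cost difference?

Proposal X is cheaper by 276.

Proposal X: {W3}: P→W3 10·13=130, Q→W3 3·20=60, R→W3 8·17=136, S→W3 2·19=38. Service 364; fixed 134; total 498.
Proposal Y: {W2}: P→W2 6·13=78, Q→W2 9·20=180, R→W2 9·17=153, S→W2 13·19=247. Service 658; fixed 116; total 774.
Difference: |498 − 774| = 276.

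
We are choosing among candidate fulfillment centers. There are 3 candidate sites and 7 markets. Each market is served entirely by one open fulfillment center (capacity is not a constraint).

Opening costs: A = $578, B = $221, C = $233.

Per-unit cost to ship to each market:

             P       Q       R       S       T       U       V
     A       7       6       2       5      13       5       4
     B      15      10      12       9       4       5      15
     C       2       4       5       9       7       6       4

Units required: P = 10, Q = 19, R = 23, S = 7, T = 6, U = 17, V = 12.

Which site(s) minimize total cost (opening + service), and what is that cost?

Open C only; minimum total cost 699.

For any fixed open set, each market goes to its cheapest open site; total = fixed + service.
{C}: P→C 2·10=20, Q→C 4·19=76, R→C 5·23=115, S→C 9·7=63, T→C 7·6=42, U→C 6·17=102, V→C 4·12=48. Service 466; fixed 233; total 699.
{B, C}: service 431 + fixed 454 = 885
{A}: service 476 + fixed 578 = 1054
{A, B, C}: service 334 + fixed 1032 = 1366
No other subset beats 699.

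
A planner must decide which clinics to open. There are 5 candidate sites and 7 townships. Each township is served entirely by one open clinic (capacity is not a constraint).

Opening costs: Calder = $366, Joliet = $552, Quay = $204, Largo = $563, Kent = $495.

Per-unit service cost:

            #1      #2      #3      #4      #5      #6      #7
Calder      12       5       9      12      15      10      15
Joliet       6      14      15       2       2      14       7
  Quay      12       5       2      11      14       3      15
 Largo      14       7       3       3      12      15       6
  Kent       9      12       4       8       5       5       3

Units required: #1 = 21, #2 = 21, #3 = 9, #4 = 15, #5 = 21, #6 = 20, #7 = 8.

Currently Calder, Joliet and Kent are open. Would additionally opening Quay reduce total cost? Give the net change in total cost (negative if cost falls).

Current service cost with {Calder, Joliet, Kent}: 463.
Adding Quay: each township re-picks its cheapest; new service cost 405, saving 58.
Extra fixed cost: 204. Net change = 204 − 58 = 146.
(Totals: 1876 → 2022.)

No — net change +146 (cost rises by 146).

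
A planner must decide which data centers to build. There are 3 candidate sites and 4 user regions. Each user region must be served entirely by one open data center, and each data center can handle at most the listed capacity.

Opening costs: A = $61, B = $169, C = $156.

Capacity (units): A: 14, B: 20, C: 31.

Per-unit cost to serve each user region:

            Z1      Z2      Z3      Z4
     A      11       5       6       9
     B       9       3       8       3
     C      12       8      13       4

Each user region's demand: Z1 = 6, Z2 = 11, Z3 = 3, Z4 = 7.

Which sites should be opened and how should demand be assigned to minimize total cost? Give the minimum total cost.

Minimum total cost: 368

Open {A, B}: Z1→A 11·6=66, Z2→B 3·11=33, Z3→A 6·3=18, Z4→B 3·7=21.
Loads: A carries 9/14, B carries 18/20. Service 138; fixed 230; total 368.
Next best feasible plan costs 378.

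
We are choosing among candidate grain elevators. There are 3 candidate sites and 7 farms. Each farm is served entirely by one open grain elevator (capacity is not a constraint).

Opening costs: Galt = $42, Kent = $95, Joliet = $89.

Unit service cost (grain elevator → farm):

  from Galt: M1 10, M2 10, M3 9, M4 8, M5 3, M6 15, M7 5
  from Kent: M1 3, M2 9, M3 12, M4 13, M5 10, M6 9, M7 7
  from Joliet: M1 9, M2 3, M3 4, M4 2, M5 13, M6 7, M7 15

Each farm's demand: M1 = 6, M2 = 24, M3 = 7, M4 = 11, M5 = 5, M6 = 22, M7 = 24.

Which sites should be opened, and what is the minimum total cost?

For any fixed open set, each farm goes to its cheapest open site; total = fixed + service.
{Galt, Joliet}: M1→Joliet 9·6=54, M2→Joliet 3·24=72, M3→Joliet 4·7=28, M4→Joliet 2·11=22, M5→Galt 3·5=15, M6→Joliet 7·22=154, M7→Galt 5·24=120. Service 465; fixed 131; total 596.
{Galt, Kent, Joliet}: service 429 + fixed 226 = 655
{Kent, Joliet}: M1→Kent 3·6=18, M2→Joliet 3·24=72, M3→Joliet 4·7=28, M4→Joliet 2·11=22, M5→Kent 10·5=50, M6→Joliet 7·22=154, M7→Kent 7·24=168. Service 512; fixed 184; total 696.
{Galt}: service 916 + fixed 42 = 958
No other subset beats 596.

Open Galt and Joliet; minimum total cost 596.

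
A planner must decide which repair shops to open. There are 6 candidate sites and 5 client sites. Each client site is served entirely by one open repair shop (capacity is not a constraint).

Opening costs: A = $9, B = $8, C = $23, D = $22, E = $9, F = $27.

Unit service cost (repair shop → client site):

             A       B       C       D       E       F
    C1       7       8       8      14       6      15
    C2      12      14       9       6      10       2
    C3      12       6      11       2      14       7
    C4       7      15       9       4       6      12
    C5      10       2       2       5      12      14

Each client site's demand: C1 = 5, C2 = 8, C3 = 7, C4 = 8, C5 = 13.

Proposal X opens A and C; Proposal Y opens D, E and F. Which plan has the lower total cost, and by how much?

Proposal X: {A, C}: C1→A 7·5=35, C2→C 9·8=72, C3→C 11·7=77, C4→A 7·8=56, C5→C 2·13=26. Service 266; fixed 32; total 298.
Proposal Y: {D, E, F}: C1→E 6·5=30, C2→F 2·8=16, C3→D 2·7=14, C4→D 4·8=32, C5→D 5·13=65. Service 157; fixed 58; total 215.
Difference: |298 − 215| = 83.

Proposal Y is cheaper by 83.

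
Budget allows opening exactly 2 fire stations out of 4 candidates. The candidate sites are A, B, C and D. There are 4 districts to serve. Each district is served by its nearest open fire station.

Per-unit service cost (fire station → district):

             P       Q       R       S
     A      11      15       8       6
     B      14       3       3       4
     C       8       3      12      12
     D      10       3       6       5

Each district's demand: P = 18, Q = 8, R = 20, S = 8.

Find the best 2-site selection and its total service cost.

Choose B and C; total service cost 260.

With exactly 2 open, each district uses its cheapest among the chosen.
{B, C}: P→C 8·18=144, Q→B 3·8=24, R→B 3·20=60, S→B 4·8=32. Service cost 260.
{B, D}: service cost 296
{A, B}: service cost 314
Among all 6 size-2 choices, {B, C} is lowest.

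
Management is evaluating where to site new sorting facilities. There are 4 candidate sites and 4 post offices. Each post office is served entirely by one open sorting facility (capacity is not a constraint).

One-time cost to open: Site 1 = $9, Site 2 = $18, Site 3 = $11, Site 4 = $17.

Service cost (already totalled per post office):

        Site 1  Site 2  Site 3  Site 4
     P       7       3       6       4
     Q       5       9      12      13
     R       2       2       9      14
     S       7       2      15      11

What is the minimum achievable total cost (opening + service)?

Minimum total cost: 30

For any fixed open set, each post office goes to its cheapest open site; total = fixed + service.
{Site 1}: P→Site 1 7, Q→Site 1 5, R→Site 1 2, S→Site 1 7. Service 21; fixed 9; total 30.
{Site 2}: P→Site 2 3, Q→Site 2 9, R→Site 2 2, S→Site 2 2. Service 16; fixed 18; total 34.
{Site 1, Site 2}: P→Site 2 3, Q→Site 1 5, R→Site 1 2, S→Site 2 2. Service 12; fixed 27; total 39.
{Site 1, Site 2, Site 3, Site 4}: P→Site 2 3, Q→Site 1 5, R→Site 1 2, S→Site 2 2. Service 12; fixed 55; total 67.
No other subset beats 30.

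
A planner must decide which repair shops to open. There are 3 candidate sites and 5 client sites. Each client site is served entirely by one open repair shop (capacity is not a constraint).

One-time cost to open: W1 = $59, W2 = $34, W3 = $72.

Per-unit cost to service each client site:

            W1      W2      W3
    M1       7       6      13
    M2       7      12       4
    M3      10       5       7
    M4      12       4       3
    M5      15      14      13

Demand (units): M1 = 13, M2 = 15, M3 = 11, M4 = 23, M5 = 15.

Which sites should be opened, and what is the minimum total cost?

Open W2 and W3; minimum total cost 563.

For any fixed open set, each client site goes to its cheapest open site; total = fixed + service.
{W2, W3}: M1→W2 6·13=78, M2→W3 4·15=60, M3→W2 5·11=55, M4→W3 3·23=69, M5→W3 13·15=195. Service 457; fixed 106; total 563.
{W1, W2, W3}: M1→W2 6·13=78, M2→W3 4·15=60, M3→W2 5·11=55, M4→W3 3·23=69, M5→W3 13·15=195. Service 457; fixed 165; total 622.
{W1, W3}: M1→W1 7·13=91, M2→W3 4·15=60, M3→W3 7·11=77, M4→W3 3·23=69, M5→W3 13·15=195. Service 492; fixed 131; total 623.
{W2}: service 615 + fixed 34 = 649
No other subset beats 563.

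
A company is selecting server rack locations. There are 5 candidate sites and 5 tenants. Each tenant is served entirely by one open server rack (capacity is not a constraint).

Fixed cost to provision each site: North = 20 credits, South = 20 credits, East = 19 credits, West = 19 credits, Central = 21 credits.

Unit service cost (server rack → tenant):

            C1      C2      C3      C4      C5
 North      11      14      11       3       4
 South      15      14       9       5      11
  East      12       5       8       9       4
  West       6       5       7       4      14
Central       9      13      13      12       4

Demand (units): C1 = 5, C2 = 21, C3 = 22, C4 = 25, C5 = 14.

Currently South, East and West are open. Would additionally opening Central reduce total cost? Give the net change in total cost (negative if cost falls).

Current service cost with {South, East, West}: 445.
Adding Central: each tenant re-picks its cheapest; new service cost 445, saving 0.
Extra fixed cost: 21. Net change = 21 − 0 = 21.
(Totals: 503 → 524.)

No — net change +21 (cost rises by 21).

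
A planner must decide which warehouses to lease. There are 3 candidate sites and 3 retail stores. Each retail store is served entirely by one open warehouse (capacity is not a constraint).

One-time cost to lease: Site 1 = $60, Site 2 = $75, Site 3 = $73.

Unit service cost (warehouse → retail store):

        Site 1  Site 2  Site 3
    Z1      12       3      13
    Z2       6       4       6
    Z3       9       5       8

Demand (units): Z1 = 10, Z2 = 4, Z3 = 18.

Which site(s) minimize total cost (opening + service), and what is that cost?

For any fixed open set, each retail store goes to its cheapest open site; total = fixed + service.
{Site 2}: Z1→Site 2 3·10=30, Z2→Site 2 4·4=16, Z3→Site 2 5·18=90. Service 136; fixed 75; total 211.
{Site 1, Site 2}: service 136 + fixed 135 = 271
{Site 2, Site 3}: Z1→Site 2 3·10=30, Z2→Site 2 4·4=16, Z3→Site 2 5·18=90. Service 136; fixed 148; total 284.
{Site 1, Site 2, Site 3}: service 136 + fixed 208 = 344
No other subset beats 211.

Open Site 2 only; minimum total cost 211.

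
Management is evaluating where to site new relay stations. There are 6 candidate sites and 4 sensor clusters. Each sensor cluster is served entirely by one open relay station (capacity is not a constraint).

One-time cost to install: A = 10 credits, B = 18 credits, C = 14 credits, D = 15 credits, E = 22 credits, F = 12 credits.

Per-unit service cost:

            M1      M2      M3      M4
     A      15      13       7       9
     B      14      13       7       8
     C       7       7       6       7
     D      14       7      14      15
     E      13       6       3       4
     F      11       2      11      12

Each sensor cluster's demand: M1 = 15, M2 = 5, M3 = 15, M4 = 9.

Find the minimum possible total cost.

For any fixed open set, each sensor cluster goes to its cheapest open site; total = fixed + service.
{C, E, F}: M1→C 7·15=105, M2→F 2·5=10, M3→E 3·15=45, M4→E 4·9=36. Service 196; fixed 48; total 244.
{C, E}: service 216 + fixed 36 = 252
{A, C, E, F}: M1→C 7·15=105, M2→F 2·5=10, M3→E 3·15=45, M4→E 4·9=36. Service 196; fixed 58; total 254.
{A, B, C, D, E, F}: service 196 + fixed 91 = 287
No other subset beats 244.

Minimum total cost: 244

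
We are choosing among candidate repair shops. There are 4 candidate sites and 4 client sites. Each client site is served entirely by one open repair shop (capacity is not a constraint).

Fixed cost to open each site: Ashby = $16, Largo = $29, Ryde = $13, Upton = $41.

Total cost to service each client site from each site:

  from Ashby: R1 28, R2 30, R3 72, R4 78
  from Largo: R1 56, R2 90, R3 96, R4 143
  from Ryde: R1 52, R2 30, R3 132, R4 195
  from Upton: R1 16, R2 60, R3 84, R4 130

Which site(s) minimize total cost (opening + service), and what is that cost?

Open Ashby only; minimum total cost 224.

For any fixed open set, each client site goes to its cheapest open site; total = fixed + service.
{Ashby}: R1→Ashby 28, R2→Ashby 30, R3→Ashby 72, R4→Ashby 78. Service 208; fixed 16; total 224.
{Ashby, Ryde}: R1→Ashby 28, R2→Ashby 30, R3→Ashby 72, R4→Ashby 78. Service 208; fixed 29; total 237.
{Ashby, Largo}: service 208 + fixed 45 = 253
{Ashby, Largo, Ryde, Upton}: R1→Upton 16, R2→Ashby 30, R3→Ashby 72, R4→Ashby 78. Service 196; fixed 99; total 295.
No other subset beats 224.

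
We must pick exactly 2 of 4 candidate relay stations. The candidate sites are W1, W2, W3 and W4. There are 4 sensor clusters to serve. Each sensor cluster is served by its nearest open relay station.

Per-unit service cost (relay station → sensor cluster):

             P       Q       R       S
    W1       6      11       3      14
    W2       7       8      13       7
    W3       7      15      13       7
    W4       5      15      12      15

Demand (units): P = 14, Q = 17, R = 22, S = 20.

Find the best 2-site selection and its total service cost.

With exactly 2 open, each sensor cluster uses its cheapest among the chosen.
{W1, W2}: P→W1 6·14=84, Q→W2 8·17=136, R→W1 3·22=66, S→W2 7·20=140. Service cost 426.
{W1, W3}: service cost 477
{W1, W4}: service cost 603
Among all 6 size-2 choices, {W1, W2} is lowest.

Choose W1 and W2; total service cost 426.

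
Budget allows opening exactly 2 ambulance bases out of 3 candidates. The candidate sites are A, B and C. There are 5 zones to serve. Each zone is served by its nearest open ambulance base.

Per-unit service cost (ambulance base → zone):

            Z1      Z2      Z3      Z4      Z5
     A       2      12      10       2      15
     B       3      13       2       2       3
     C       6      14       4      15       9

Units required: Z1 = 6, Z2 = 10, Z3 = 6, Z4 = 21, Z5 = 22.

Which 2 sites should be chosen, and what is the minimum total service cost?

Choose A and B; total service cost 252.

With exactly 2 open, each zone uses its cheapest among the chosen.
{A, B}: Z1→A 2·6=12, Z2→A 12·10=120, Z3→B 2·6=12, Z4→A 2·21=42, Z5→B 3·22=66. Service cost 252.
{B, C}: service cost 268
{A, C}: service cost 396
Among all 3 size-2 choices, {A, B} is lowest.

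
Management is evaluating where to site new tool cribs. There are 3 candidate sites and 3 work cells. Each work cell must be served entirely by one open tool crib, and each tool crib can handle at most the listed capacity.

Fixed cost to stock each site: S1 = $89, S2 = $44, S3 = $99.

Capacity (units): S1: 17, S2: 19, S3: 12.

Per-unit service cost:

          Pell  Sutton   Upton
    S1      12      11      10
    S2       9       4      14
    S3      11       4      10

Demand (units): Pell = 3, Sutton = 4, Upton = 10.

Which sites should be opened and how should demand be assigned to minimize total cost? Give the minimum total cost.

Open {S2}: Pell→S2 9·3=27, Sutton→S2 4·4=16, Upton→S2 14·10=140.
Loads: S2 carries 17/19. Service 183; fixed 44; total 227.
Next best feasible plan costs 269.

Minimum total cost: 227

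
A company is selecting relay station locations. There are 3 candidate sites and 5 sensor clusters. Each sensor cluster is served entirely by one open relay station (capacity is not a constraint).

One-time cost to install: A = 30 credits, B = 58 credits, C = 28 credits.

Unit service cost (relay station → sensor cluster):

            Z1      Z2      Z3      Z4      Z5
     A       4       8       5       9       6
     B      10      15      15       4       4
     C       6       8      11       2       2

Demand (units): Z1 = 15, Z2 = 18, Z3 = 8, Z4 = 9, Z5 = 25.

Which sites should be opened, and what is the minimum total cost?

For any fixed open set, each sensor cluster goes to its cheapest open site; total = fixed + service.
{A, C}: Z1→A 4·15=60, Z2→A 8·18=144, Z3→A 5·8=40, Z4→C 2·9=18, Z5→C 2·25=50. Service 312; fixed 58; total 370.
{C}: service 390 + fixed 28 = 418
{A, B, C}: service 312 + fixed 116 = 428
No other subset beats 370.

Open A and C; minimum total cost 370.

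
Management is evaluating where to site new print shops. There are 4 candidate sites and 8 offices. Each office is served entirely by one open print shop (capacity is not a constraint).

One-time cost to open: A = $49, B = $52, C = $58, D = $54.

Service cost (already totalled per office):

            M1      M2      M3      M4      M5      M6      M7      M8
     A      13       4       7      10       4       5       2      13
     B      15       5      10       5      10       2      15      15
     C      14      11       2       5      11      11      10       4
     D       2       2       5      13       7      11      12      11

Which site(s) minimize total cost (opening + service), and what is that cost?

Open A only; minimum total cost 107.

For any fixed open set, each office goes to its cheapest open site; total = fixed + service.
{A}: M1→A 13, M2→A 4, M3→A 7, M4→A 10, M5→A 4, M6→A 5, M7→A 2, M8→A 13. Service 58; fixed 49; total 107.
{D}: M1→D 2, M2→D 2, M3→D 5, M4→D 13, M5→D 7, M6→D 11, M7→D 12, M8→D 11. Service 63; fixed 54; total 117.
{C}: service 68 + fixed 58 = 126
{A, B, C, D}: service 23 + fixed 213 = 236
No other subset beats 107.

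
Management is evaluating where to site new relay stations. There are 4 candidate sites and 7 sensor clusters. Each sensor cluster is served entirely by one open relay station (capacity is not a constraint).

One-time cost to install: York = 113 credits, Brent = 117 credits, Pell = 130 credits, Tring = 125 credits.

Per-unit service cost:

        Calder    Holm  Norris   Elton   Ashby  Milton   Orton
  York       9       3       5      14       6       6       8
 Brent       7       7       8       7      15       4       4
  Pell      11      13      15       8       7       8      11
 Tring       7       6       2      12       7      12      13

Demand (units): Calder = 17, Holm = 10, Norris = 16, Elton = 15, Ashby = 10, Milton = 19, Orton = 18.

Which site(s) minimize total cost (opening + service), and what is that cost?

Open York and Brent; minimum total cost 772.

For any fixed open set, each sensor cluster goes to its cheapest open site; total = fixed + service.
{York, Brent}: Calder→Brent 7·17=119, Holm→York 3·10=30, Norris→York 5·16=80, Elton→Brent 7·15=105, Ashby→York 6·10=60, Milton→Brent 4·19=76, Orton→Brent 4·18=72. Service 542; fixed 230; total 772.
{Brent, Tring}: Calder→Brent 7·17=119, Holm→Tring 6·10=60, Norris→Tring 2·16=32, Elton→Brent 7·15=105, Ashby→Tring 7·10=70, Milton→Brent 4·19=76, Orton→Brent 4·18=72. Service 534; fixed 242; total 776.
{Brent}: Calder→Brent 7·17=119, Holm→Brent 7·10=70, Norris→Brent 8·16=128, Elton→Brent 7·15=105, Ashby→Brent 15·10=150, Milton→Brent 4·19=76, Orton→Brent 4·18=72. Service 720; fixed 117; total 837.
{York, Brent, Pell, Tring}: service 494 + fixed 485 = 979
No other subset beats 772.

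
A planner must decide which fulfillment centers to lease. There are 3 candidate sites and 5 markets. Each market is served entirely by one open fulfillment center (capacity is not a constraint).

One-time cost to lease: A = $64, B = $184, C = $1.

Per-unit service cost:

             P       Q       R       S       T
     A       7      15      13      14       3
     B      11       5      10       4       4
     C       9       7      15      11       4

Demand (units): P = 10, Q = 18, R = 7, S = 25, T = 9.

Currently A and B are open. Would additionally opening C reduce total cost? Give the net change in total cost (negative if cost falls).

No — net change +1 (cost rises by 1).

Current service cost with {A, B}: 357.
Adding C: each market re-picks its cheapest; new service cost 357, saving 0.
Extra fixed cost: 1. Net change = 1 − 0 = 1.
(Totals: 605 → 606.)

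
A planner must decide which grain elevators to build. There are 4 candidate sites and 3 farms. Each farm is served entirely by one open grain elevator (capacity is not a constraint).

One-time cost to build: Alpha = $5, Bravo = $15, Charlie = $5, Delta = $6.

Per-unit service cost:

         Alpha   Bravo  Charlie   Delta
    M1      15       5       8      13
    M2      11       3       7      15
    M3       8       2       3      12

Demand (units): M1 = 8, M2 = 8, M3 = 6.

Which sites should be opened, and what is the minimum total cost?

For any fixed open set, each farm goes to its cheapest open site; total = fixed + service.
{Bravo}: M1→Bravo 5·8=40, M2→Bravo 3·8=24, M3→Bravo 2·6=12. Service 76; fixed 15; total 91.
{Alpha, Bravo}: M1→Bravo 5·8=40, M2→Bravo 3·8=24, M3→Bravo 2·6=12. Service 76; fixed 20; total 96.
{Bravo, Charlie}: service 76 + fixed 20 = 96
{Alpha, Bravo, Charlie, Delta}: service 76 + fixed 31 = 107
(All 15 nonempty subsets were checked; Bravo only is lowest.)

Open Bravo only; minimum total cost 91.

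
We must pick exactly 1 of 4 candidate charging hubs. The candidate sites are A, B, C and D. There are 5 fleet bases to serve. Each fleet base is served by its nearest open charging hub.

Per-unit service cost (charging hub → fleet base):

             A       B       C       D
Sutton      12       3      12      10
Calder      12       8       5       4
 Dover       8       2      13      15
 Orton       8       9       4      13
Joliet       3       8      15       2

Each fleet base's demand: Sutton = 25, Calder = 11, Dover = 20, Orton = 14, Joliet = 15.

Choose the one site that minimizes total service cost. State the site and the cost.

With exactly 1 open, each fleet base uses its cheapest among the chosen.
{B}: Sutton→B 3·25=75, Calder→B 8·11=88, Dover→B 2·20=40, Orton→B 9·14=126, Joliet→B 8·15=120. Service cost 449.
{A}: service cost 749
{D}: service cost 806
Among all 4 size-1 choices, {B} is lowest.

Choose B only; total service cost 449.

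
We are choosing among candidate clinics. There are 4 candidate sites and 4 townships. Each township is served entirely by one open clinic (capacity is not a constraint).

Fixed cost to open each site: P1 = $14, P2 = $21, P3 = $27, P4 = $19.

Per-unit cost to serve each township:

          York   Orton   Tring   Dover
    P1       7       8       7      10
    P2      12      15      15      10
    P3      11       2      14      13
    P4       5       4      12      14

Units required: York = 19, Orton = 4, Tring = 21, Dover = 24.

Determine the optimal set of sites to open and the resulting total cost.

For any fixed open set, each township goes to its cheapest open site; total = fixed + service.
{P1, P4}: York→P4 5·19=95, Orton→P4 4·4=16, Tring→P1 7·21=147, Dover→P1 10·24=240. Service 498; fixed 33; total 531.
{P1, P3, P4}: service 490 + fixed 60 = 550
{P1, P2, P4}: service 498 + fixed 54 = 552
{P1, P2, P3, P4}: service 490 + fixed 81 = 571
(All 15 nonempty subsets were checked; P1 and P4 is lowest.)

Open P1 and P4; minimum total cost 531.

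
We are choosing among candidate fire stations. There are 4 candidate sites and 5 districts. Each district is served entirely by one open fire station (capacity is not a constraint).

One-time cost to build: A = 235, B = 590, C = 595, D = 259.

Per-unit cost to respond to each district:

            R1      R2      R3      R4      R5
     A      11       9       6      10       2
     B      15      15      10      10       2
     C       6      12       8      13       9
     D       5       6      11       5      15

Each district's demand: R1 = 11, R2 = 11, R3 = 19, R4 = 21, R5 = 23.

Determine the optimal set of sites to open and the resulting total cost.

Open A only; minimum total cost 825.

For any fixed open set, each district goes to its cheapest open site; total = fixed + service.
{A}: R1→A 11·11=121, R2→A 9·11=99, R3→A 6·19=114, R4→A 10·21=210, R5→A 2·23=46. Service 590; fixed 235; total 825.
{A, D}: service 386 + fixed 494 = 880
{D}: service 780 + fixed 259 = 1039
{A, B, C, D}: service 386 + fixed 1679 = 2065
(All 15 nonempty subsets were checked; A only is lowest.)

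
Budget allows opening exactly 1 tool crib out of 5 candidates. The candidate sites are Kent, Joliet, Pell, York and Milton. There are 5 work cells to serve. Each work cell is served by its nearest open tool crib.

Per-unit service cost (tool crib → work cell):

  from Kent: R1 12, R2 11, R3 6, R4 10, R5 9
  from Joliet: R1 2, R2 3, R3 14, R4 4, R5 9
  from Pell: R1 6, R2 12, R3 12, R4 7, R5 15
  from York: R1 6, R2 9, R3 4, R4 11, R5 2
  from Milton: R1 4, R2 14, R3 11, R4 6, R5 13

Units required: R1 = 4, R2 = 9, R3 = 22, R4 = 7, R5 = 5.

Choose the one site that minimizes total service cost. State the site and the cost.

Choose York only; total service cost 280.

With exactly 1 open, each work cell uses its cheapest among the chosen.
{York}: R1→York 6·4=24, R2→York 9·9=81, R3→York 4·22=88, R4→York 11·7=77, R5→York 2·5=10. Service cost 280.
{Kent}: service cost 394
{Joliet}: service cost 416
Among all 5 size-1 choices, {York} is lowest.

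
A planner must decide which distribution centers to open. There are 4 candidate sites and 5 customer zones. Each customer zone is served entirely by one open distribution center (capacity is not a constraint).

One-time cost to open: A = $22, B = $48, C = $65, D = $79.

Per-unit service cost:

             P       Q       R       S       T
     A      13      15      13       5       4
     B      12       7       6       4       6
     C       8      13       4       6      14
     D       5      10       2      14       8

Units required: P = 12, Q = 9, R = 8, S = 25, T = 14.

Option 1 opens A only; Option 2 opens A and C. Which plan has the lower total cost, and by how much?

Option 1: {A}: P→A 13·12=156, Q→A 15·9=135, R→A 13·8=104, S→A 5·25=125, T→A 4·14=56. Service 576; fixed 22; total 598.
Option 2: {A, C}: P→C 8·12=96, Q→C 13·9=117, R→C 4·8=32, S→A 5·25=125, T→A 4·14=56. Service 426; fixed 87; total 513.
Difference: |598 − 513| = 85.

Option 2 is cheaper by 85.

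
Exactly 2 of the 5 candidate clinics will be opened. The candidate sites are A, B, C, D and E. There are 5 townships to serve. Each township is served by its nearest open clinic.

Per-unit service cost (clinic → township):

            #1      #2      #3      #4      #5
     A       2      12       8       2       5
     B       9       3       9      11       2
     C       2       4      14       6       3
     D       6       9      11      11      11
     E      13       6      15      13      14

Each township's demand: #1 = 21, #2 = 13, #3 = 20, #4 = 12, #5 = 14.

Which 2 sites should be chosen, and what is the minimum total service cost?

With exactly 2 open, each township uses its cheapest among the chosen.
{A, B}: #1→A 2·21=42, #2→B 3·13=39, #3→A 8·20=160, #4→A 2·12=24, #5→B 2·14=28. Service cost 293.
{A, C}: service cost 320
{B, C}: service cost 361
Among all 10 size-2 choices, {A, B} is lowest.

Choose A and B; total service cost 293.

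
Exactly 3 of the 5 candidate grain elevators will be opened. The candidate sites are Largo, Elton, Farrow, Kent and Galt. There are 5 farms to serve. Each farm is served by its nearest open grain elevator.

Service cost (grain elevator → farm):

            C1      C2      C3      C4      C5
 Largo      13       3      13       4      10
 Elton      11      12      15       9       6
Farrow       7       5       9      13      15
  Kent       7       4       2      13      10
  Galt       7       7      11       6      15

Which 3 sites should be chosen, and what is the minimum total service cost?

With exactly 3 open, each farm uses its cheapest among the chosen.
{Largo, Elton, Kent}: C1→Kent 7, C2→Largo 3, C3→Kent 2, C4→Largo 4, C5→Elton 6. Service cost 22.
{Elton, Kent, Galt}: service cost 25
{Largo, Farrow, Kent}: service cost 26
Among all 10 size-3 choices, {Largo, Elton, Kent} is lowest.

Choose Largo, Elton and Kent; total service cost 22.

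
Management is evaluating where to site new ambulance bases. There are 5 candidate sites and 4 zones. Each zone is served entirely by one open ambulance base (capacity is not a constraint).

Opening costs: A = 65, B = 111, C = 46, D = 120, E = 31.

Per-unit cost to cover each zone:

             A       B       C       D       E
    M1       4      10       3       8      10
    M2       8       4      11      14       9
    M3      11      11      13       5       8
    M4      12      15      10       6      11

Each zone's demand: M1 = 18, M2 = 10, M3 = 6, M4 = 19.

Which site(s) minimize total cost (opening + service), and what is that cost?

Open C and E; minimum total cost 459.

For any fixed open set, each zone goes to its cheapest open site; total = fixed + service.
{C, E}: M1→C 3·18=54, M2→E 9·10=90, M3→E 8·6=48, M4→C 10·19=190. Service 382; fixed 77; total 459.
{C, D}: service 308 + fixed 166 = 474
{C}: service 432 + fixed 46 = 478
{A, B, C, D, E}: service 238 + fixed 373 = 611
No other subset beats 459.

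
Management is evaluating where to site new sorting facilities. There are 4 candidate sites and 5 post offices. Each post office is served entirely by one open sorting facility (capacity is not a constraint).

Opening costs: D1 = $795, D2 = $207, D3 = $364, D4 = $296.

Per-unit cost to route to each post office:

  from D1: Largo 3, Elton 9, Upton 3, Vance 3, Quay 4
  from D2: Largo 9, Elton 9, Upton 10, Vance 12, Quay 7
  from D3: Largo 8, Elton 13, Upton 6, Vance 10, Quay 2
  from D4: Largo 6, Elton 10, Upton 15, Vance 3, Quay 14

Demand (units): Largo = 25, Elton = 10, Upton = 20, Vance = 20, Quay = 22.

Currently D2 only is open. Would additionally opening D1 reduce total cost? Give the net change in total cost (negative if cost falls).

No — net change +259 (cost rises by 259).

Current service cost with {D2}: 909.
Adding D1: each post office re-picks its cheapest; new service cost 373, saving 536.
Extra fixed cost: 795. Net change = 795 − 536 = 259.
(Totals: 1116 → 1375.)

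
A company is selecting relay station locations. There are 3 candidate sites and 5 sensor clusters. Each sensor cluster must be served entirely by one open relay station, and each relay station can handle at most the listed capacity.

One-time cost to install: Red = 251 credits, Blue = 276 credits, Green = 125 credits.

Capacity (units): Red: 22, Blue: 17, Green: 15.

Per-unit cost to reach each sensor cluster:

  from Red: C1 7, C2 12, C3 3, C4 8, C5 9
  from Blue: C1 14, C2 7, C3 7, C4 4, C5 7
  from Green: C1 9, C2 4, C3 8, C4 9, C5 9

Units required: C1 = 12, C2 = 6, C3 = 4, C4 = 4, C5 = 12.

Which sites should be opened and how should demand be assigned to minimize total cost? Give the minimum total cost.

Open {Red, Blue}: C1→Red 7·12=84, C2→Red 12·6=72, C3→Red 3·4=12, C4→Blue 4·4=16, C5→Blue 7·12=84.
Loads: Red carries 22/22, Blue carries 16/17. Service 268; fixed 527; total 795.
Next best feasible plan costs 827.

Minimum total cost: 795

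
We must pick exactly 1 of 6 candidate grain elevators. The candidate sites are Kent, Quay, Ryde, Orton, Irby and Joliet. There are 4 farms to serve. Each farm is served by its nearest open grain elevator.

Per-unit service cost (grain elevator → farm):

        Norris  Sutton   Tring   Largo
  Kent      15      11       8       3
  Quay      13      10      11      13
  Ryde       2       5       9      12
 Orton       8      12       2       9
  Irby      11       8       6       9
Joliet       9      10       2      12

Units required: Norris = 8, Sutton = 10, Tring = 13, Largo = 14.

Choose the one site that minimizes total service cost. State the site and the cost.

With exactly 1 open, each farm uses its cheapest among the chosen.
{Orton}: Norris→Orton 8·8=64, Sutton→Orton 12·10=120, Tring→Orton 2·13=26, Largo→Orton 9·14=126. Service cost 336.
{Ryde}: service cost 351
{Joliet}: service cost 366
Among all 6 size-1 choices, {Orton} is lowest.

Choose Orton only; total service cost 336.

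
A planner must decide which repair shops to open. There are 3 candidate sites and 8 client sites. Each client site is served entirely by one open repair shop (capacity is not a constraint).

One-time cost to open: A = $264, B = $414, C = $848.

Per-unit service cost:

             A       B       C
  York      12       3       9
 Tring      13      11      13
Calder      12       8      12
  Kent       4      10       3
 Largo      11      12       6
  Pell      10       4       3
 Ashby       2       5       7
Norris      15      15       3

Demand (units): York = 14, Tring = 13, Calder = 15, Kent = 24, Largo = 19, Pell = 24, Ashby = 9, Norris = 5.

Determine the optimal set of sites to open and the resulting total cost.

Open B only; minimum total cost 1403.

For any fixed open set, each client site goes to its cheapest open site; total = fixed + service.
{B}: York→B 3·14=42, Tring→B 11·13=143, Calder→B 8·15=120, Kent→B 10·24=240, Largo→B 12·19=228, Pell→B 4·24=96, Ashby→B 5·9=45, Norris→B 15·5=75. Service 989; fixed 414; total 1403.
{A}: York→A 12·14=168, Tring→A 13·13=169, Calder→A 12·15=180, Kent→A 4·24=96, Largo→A 11·19=209, Pell→A 10·24=240, Ashby→A 2·9=18, Norris→A 15·5=75. Service 1155; fixed 264; total 1419.
{A, B}: service 799 + fixed 678 = 1477
{A, B, C}: York→B 3·14=42, Tring→B 11·13=143, Calder→B 8·15=120, Kent→C 3·24=72, Largo→C 6·19=114, Pell→C 3·24=72, Ashby→A 2·9=18, Norris→C 3·5=15. Service 596; fixed 1526; total 2122.
(All 7 nonempty subsets were checked; B only is lowest.)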